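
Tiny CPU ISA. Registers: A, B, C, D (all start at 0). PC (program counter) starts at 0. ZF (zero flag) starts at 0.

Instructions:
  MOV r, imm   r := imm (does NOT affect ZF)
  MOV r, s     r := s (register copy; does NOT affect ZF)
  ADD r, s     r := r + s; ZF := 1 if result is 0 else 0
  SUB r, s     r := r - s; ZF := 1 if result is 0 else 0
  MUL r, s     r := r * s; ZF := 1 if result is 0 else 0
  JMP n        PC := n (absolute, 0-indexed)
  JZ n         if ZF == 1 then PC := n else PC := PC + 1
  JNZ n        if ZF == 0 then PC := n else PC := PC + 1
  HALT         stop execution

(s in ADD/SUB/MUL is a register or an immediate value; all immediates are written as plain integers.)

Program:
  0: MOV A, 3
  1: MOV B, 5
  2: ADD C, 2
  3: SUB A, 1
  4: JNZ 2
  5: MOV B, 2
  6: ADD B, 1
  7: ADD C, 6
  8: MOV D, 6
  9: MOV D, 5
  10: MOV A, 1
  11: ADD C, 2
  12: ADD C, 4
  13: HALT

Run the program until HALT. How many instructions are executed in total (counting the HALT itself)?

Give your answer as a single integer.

Answer: 20

Derivation:
Step 1: PC=0 exec 'MOV A, 3'. After: A=3 B=0 C=0 D=0 ZF=0 PC=1
Step 2: PC=1 exec 'MOV B, 5'. After: A=3 B=5 C=0 D=0 ZF=0 PC=2
Step 3: PC=2 exec 'ADD C, 2'. After: A=3 B=5 C=2 D=0 ZF=0 PC=3
Step 4: PC=3 exec 'SUB A, 1'. After: A=2 B=5 C=2 D=0 ZF=0 PC=4
Step 5: PC=4 exec 'JNZ 2'. After: A=2 B=5 C=2 D=0 ZF=0 PC=2
Step 6: PC=2 exec 'ADD C, 2'. After: A=2 B=5 C=4 D=0 ZF=0 PC=3
Step 7: PC=3 exec 'SUB A, 1'. After: A=1 B=5 C=4 D=0 ZF=0 PC=4
Step 8: PC=4 exec 'JNZ 2'. After: A=1 B=5 C=4 D=0 ZF=0 PC=2
Step 9: PC=2 exec 'ADD C, 2'. After: A=1 B=5 C=6 D=0 ZF=0 PC=3
Step 10: PC=3 exec 'SUB A, 1'. After: A=0 B=5 C=6 D=0 ZF=1 PC=4
Step 11: PC=4 exec 'JNZ 2'. After: A=0 B=5 C=6 D=0 ZF=1 PC=5
Step 12: PC=5 exec 'MOV B, 2'. After: A=0 B=2 C=6 D=0 ZF=1 PC=6
Step 13: PC=6 exec 'ADD B, 1'. After: A=0 B=3 C=6 D=0 ZF=0 PC=7
Step 14: PC=7 exec 'ADD C, 6'. After: A=0 B=3 C=12 D=0 ZF=0 PC=8
Step 15: PC=8 exec 'MOV D, 6'. After: A=0 B=3 C=12 D=6 ZF=0 PC=9
Step 16: PC=9 exec 'MOV D, 5'. After: A=0 B=3 C=12 D=5 ZF=0 PC=10
Step 17: PC=10 exec 'MOV A, 1'. After: A=1 B=3 C=12 D=5 ZF=0 PC=11
Step 18: PC=11 exec 'ADD C, 2'. After: A=1 B=3 C=14 D=5 ZF=0 PC=12
Step 19: PC=12 exec 'ADD C, 4'. After: A=1 B=3 C=18 D=5 ZF=0 PC=13
Step 20: PC=13 exec 'HALT'. After: A=1 B=3 C=18 D=5 ZF=0 PC=13 HALTED
Total instructions executed: 20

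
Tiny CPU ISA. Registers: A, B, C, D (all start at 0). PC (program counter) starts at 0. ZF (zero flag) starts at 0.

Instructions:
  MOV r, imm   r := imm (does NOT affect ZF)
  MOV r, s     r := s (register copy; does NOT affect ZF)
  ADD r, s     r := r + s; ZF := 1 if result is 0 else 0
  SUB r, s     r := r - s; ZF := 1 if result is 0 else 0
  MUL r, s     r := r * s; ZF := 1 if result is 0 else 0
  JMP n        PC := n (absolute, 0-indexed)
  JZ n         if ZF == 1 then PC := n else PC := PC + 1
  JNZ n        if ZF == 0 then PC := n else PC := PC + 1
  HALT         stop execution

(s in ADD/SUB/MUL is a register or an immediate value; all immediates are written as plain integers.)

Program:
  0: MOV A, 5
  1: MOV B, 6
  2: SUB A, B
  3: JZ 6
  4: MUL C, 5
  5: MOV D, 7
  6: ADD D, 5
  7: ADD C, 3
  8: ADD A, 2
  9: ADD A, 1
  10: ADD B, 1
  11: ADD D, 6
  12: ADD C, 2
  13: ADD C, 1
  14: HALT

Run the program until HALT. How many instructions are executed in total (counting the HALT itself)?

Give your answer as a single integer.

Step 1: PC=0 exec 'MOV A, 5'. After: A=5 B=0 C=0 D=0 ZF=0 PC=1
Step 2: PC=1 exec 'MOV B, 6'. After: A=5 B=6 C=0 D=0 ZF=0 PC=2
Step 3: PC=2 exec 'SUB A, B'. After: A=-1 B=6 C=0 D=0 ZF=0 PC=3
Step 4: PC=3 exec 'JZ 6'. After: A=-1 B=6 C=0 D=0 ZF=0 PC=4
Step 5: PC=4 exec 'MUL C, 5'. After: A=-1 B=6 C=0 D=0 ZF=1 PC=5
Step 6: PC=5 exec 'MOV D, 7'. After: A=-1 B=6 C=0 D=7 ZF=1 PC=6
Step 7: PC=6 exec 'ADD D, 5'. After: A=-1 B=6 C=0 D=12 ZF=0 PC=7
Step 8: PC=7 exec 'ADD C, 3'. After: A=-1 B=6 C=3 D=12 ZF=0 PC=8
Step 9: PC=8 exec 'ADD A, 2'. After: A=1 B=6 C=3 D=12 ZF=0 PC=9
Step 10: PC=9 exec 'ADD A, 1'. After: A=2 B=6 C=3 D=12 ZF=0 PC=10
Step 11: PC=10 exec 'ADD B, 1'. After: A=2 B=7 C=3 D=12 ZF=0 PC=11
Step 12: PC=11 exec 'ADD D, 6'. After: A=2 B=7 C=3 D=18 ZF=0 PC=12
Step 13: PC=12 exec 'ADD C, 2'. After: A=2 B=7 C=5 D=18 ZF=0 PC=13
Step 14: PC=13 exec 'ADD C, 1'. After: A=2 B=7 C=6 D=18 ZF=0 PC=14
Step 15: PC=14 exec 'HALT'. After: A=2 B=7 C=6 D=18 ZF=0 PC=14 HALTED
Total instructions executed: 15

Answer: 15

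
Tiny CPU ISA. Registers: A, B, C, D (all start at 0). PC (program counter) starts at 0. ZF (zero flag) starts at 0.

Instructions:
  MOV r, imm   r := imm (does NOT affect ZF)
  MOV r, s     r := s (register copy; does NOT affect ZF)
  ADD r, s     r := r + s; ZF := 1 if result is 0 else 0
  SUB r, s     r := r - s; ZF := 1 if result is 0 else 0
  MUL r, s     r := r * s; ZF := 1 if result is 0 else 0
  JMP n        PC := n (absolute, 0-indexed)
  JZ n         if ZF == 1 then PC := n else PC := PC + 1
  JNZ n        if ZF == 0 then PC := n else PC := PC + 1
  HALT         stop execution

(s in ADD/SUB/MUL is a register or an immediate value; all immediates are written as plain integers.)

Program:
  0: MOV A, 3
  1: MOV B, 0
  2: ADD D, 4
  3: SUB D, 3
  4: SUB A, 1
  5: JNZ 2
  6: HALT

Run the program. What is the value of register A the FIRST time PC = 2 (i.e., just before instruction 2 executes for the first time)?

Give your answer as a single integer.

Step 1: PC=0 exec 'MOV A, 3'. After: A=3 B=0 C=0 D=0 ZF=0 PC=1
Step 2: PC=1 exec 'MOV B, 0'. After: A=3 B=0 C=0 D=0 ZF=0 PC=2
First time PC=2: A=3

3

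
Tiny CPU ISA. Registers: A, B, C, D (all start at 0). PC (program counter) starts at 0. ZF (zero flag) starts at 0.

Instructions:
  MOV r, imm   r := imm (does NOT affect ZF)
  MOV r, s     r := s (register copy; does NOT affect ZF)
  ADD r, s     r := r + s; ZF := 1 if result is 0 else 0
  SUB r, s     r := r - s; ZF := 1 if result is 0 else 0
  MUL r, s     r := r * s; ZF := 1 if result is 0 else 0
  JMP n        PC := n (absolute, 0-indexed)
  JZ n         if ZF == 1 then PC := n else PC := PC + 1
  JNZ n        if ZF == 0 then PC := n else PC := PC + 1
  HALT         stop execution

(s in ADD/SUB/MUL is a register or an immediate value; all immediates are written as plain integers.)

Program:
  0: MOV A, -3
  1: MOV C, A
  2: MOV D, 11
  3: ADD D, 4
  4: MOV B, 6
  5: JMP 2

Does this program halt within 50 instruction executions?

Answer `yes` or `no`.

Answer: no

Derivation:
Step 1: PC=0 exec 'MOV A, -3'. After: A=-3 B=0 C=0 D=0 ZF=0 PC=1
Step 2: PC=1 exec 'MOV C, A'. After: A=-3 B=0 C=-3 D=0 ZF=0 PC=2
Step 3: PC=2 exec 'MOV D, 11'. After: A=-3 B=0 C=-3 D=11 ZF=0 PC=3
Step 4: PC=3 exec 'ADD D, 4'. After: A=-3 B=0 C=-3 D=15 ZF=0 PC=4
Step 5: PC=4 exec 'MOV B, 6'. After: A=-3 B=6 C=-3 D=15 ZF=0 PC=5
Step 6: PC=5 exec 'JMP 2'. After: A=-3 B=6 C=-3 D=15 ZF=0 PC=2
Step 7: PC=2 exec 'MOV D, 11'. After: A=-3 B=6 C=-3 D=11 ZF=0 PC=3
Step 8: PC=3 exec 'ADD D, 4'. After: A=-3 B=6 C=-3 D=15 ZF=0 PC=4
Step 9: PC=4 exec 'MOV B, 6'. After: A=-3 B=6 C=-3 D=15 ZF=0 PC=5
State after step 9 equals state after step 5: the program is in a cycle of length 4 and will never halt.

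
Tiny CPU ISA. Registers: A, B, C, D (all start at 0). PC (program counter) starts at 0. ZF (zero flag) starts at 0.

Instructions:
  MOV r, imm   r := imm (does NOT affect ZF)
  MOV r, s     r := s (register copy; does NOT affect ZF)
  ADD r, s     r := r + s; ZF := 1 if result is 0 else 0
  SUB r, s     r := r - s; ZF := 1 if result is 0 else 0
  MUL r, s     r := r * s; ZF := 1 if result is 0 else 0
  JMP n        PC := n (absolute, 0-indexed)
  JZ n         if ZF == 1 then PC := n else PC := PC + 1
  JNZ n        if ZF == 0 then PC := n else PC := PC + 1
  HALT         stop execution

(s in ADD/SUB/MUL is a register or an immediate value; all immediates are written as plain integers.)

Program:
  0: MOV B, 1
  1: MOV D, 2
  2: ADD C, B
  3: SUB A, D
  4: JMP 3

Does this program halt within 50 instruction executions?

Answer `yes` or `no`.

Step 1: PC=0 exec 'MOV B, 1'. After: A=0 B=1 C=0 D=0 ZF=0 PC=1
Step 2: PC=1 exec 'MOV D, 2'. After: A=0 B=1 C=0 D=2 ZF=0 PC=2
Step 3: PC=2 exec 'ADD C, B'. After: A=0 B=1 C=1 D=2 ZF=0 PC=3
Step 4: PC=3 exec 'SUB A, D'. After: A=-2 B=1 C=1 D=2 ZF=0 PC=4
Step 5: PC=4 exec 'JMP 3'. After: A=-2 B=1 C=1 D=2 ZF=0 PC=3
Step 6: PC=3 exec 'SUB A, D'. After: A=-4 B=1 C=1 D=2 ZF=0 PC=4
Step 7: PC=4 exec 'JMP 3'. After: A=-4 B=1 C=1 D=2 ZF=0 PC=3
Step 8: PC=3 exec 'SUB A, D'. After: A=-6 B=1 C=1 D=2 ZF=0 PC=4
Step 9: PC=4 exec 'JMP 3'. After: A=-6 B=1 C=1 D=2 ZF=0 PC=3
Step 10: PC=3 exec 'SUB A, D'. After: A=-8 B=1 C=1 D=2 ZF=0 PC=4
Step 11: PC=4 exec 'JMP 3'. After: A=-8 B=1 C=1 D=2 ZF=0 PC=3
Step 12: PC=3 exec 'SUB A, D'. After: A=-10 B=1 C=1 D=2 ZF=0 PC=4
Step 13: PC=4 exec 'JMP 3'. After: A=-10 B=1 C=1 D=2 ZF=0 PC=3
Step 14: PC=3 exec 'SUB A, D'. After: A=-12 B=1 C=1 D=2 ZF=0 PC=4
Step 15: PC=4 exec 'JMP 3'. After: A=-12 B=1 C=1 D=2 ZF=0 PC=3
After 50 steps: not halted. PC revisits the same instructions with no path to HALT; will never halt.

Answer: no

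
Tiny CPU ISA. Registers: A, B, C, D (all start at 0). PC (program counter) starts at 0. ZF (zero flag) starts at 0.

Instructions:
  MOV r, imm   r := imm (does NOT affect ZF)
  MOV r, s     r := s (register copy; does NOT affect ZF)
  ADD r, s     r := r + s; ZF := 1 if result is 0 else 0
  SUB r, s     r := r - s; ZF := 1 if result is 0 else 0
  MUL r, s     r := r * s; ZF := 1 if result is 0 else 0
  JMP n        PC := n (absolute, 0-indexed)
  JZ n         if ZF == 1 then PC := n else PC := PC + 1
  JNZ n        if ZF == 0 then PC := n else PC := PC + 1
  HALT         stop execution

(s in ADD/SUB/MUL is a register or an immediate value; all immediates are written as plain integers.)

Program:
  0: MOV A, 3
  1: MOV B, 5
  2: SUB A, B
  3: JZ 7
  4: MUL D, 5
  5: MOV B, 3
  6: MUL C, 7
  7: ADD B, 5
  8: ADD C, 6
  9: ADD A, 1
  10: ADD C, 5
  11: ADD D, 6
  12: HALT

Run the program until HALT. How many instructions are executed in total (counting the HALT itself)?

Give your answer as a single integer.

Answer: 13

Derivation:
Step 1: PC=0 exec 'MOV A, 3'. After: A=3 B=0 C=0 D=0 ZF=0 PC=1
Step 2: PC=1 exec 'MOV B, 5'. After: A=3 B=5 C=0 D=0 ZF=0 PC=2
Step 3: PC=2 exec 'SUB A, B'. After: A=-2 B=5 C=0 D=0 ZF=0 PC=3
Step 4: PC=3 exec 'JZ 7'. After: A=-2 B=5 C=0 D=0 ZF=0 PC=4
Step 5: PC=4 exec 'MUL D, 5'. After: A=-2 B=5 C=0 D=0 ZF=1 PC=5
Step 6: PC=5 exec 'MOV B, 3'. After: A=-2 B=3 C=0 D=0 ZF=1 PC=6
Step 7: PC=6 exec 'MUL C, 7'. After: A=-2 B=3 C=0 D=0 ZF=1 PC=7
Step 8: PC=7 exec 'ADD B, 5'. After: A=-2 B=8 C=0 D=0 ZF=0 PC=8
Step 9: PC=8 exec 'ADD C, 6'. After: A=-2 B=8 C=6 D=0 ZF=0 PC=9
Step 10: PC=9 exec 'ADD A, 1'. After: A=-1 B=8 C=6 D=0 ZF=0 PC=10
Step 11: PC=10 exec 'ADD C, 5'. After: A=-1 B=8 C=11 D=0 ZF=0 PC=11
Step 12: PC=11 exec 'ADD D, 6'. After: A=-1 B=8 C=11 D=6 ZF=0 PC=12
Step 13: PC=12 exec 'HALT'. After: A=-1 B=8 C=11 D=6 ZF=0 PC=12 HALTED
Total instructions executed: 13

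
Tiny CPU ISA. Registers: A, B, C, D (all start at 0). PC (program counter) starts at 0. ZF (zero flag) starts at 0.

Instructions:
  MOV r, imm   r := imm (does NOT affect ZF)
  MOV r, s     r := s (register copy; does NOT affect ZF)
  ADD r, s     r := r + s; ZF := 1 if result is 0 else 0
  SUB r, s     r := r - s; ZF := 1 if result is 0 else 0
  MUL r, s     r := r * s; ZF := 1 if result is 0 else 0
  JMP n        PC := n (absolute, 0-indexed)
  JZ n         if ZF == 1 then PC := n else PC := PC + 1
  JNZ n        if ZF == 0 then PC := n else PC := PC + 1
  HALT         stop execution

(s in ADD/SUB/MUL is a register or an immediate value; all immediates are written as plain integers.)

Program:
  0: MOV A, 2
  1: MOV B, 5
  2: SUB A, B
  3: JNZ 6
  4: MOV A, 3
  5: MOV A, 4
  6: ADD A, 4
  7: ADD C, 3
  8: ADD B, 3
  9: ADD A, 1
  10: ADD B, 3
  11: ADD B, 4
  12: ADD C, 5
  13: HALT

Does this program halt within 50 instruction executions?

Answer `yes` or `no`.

Step 1: PC=0 exec 'MOV A, 2'. After: A=2 B=0 C=0 D=0 ZF=0 PC=1
Step 2: PC=1 exec 'MOV B, 5'. After: A=2 B=5 C=0 D=0 ZF=0 PC=2
Step 3: PC=2 exec 'SUB A, B'. After: A=-3 B=5 C=0 D=0 ZF=0 PC=3
Step 4: PC=3 exec 'JNZ 6'. After: A=-3 B=5 C=0 D=0 ZF=0 PC=6
Step 5: PC=6 exec 'ADD A, 4'. After: A=1 B=5 C=0 D=0 ZF=0 PC=7
Step 6: PC=7 exec 'ADD C, 3'. After: A=1 B=5 C=3 D=0 ZF=0 PC=8
Step 7: PC=8 exec 'ADD B, 3'. After: A=1 B=8 C=3 D=0 ZF=0 PC=9
Step 8: PC=9 exec 'ADD A, 1'. After: A=2 B=8 C=3 D=0 ZF=0 PC=10
Step 9: PC=10 exec 'ADD B, 3'. After: A=2 B=11 C=3 D=0 ZF=0 PC=11
Step 10: PC=11 exec 'ADD B, 4'. After: A=2 B=15 C=3 D=0 ZF=0 PC=12
Step 11: PC=12 exec 'ADD C, 5'. After: A=2 B=15 C=8 D=0 ZF=0 PC=13
Step 12: PC=13 exec 'HALT'. After: A=2 B=15 C=8 D=0 ZF=0 PC=13 HALTED

Answer: yes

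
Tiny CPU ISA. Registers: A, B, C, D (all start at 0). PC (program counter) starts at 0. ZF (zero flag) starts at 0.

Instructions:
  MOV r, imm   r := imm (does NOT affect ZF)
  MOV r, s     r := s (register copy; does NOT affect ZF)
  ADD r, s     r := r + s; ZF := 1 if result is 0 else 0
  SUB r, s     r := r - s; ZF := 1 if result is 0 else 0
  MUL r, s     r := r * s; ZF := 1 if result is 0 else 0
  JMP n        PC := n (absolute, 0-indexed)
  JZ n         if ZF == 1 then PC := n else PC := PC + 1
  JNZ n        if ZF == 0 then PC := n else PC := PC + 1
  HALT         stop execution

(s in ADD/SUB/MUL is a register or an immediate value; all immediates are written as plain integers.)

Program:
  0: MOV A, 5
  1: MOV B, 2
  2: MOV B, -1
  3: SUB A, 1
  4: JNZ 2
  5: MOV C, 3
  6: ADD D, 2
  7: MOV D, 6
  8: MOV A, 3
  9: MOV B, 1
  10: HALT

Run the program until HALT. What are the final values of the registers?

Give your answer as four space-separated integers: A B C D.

Answer: 3 1 3 6

Derivation:
Step 1: PC=0 exec 'MOV A, 5'. After: A=5 B=0 C=0 D=0 ZF=0 PC=1
Step 2: PC=1 exec 'MOV B, 2'. After: A=5 B=2 C=0 D=0 ZF=0 PC=2
Step 3: PC=2 exec 'MOV B, -1'. After: A=5 B=-1 C=0 D=0 ZF=0 PC=3
Step 4: PC=3 exec 'SUB A, 1'. After: A=4 B=-1 C=0 D=0 ZF=0 PC=4
Step 5: PC=4 exec 'JNZ 2'. After: A=4 B=-1 C=0 D=0 ZF=0 PC=2
Step 6: PC=2 exec 'MOV B, -1'. After: A=4 B=-1 C=0 D=0 ZF=0 PC=3
Step 7: PC=3 exec 'SUB A, 1'. After: A=3 B=-1 C=0 D=0 ZF=0 PC=4
Step 8: PC=4 exec 'JNZ 2'. After: A=3 B=-1 C=0 D=0 ZF=0 PC=2
Step 9: PC=2 exec 'MOV B, -1'. After: A=3 B=-1 C=0 D=0 ZF=0 PC=3
Step 10: PC=3 exec 'SUB A, 1'. After: A=2 B=-1 C=0 D=0 ZF=0 PC=4
Step 11: PC=4 exec 'JNZ 2'. After: A=2 B=-1 C=0 D=0 ZF=0 PC=2
Step 12: PC=2 exec 'MOV B, -1'. After: A=2 B=-1 C=0 D=0 ZF=0 PC=3
Step 13: PC=3 exec 'SUB A, 1'. After: A=1 B=-1 C=0 D=0 ZF=0 PC=4
Step 14: PC=4 exec 'JNZ 2'. After: A=1 B=-1 C=0 D=0 ZF=0 PC=2
Step 15: PC=2 exec 'MOV B, -1'. After: A=1 B=-1 C=0 D=0 ZF=0 PC=3
Step 16: PC=3 exec 'SUB A, 1'. After: A=0 B=-1 C=0 D=0 ZF=1 PC=4
Step 17: PC=4 exec 'JNZ 2'. After: A=0 B=-1 C=0 D=0 ZF=1 PC=5
Step 18: PC=5 exec 'MOV C, 3'. After: A=0 B=-1 C=3 D=0 ZF=1 PC=6
Step 19: PC=6 exec 'ADD D, 2'. After: A=0 B=-1 C=3 D=2 ZF=0 PC=7
Step 20: PC=7 exec 'MOV D, 6'. After: A=0 B=-1 C=3 D=6 ZF=0 PC=8
Step 21: PC=8 exec 'MOV A, 3'. After: A=3 B=-1 C=3 D=6 ZF=0 PC=9
Step 22: PC=9 exec 'MOV B, 1'. After: A=3 B=1 C=3 D=6 ZF=0 PC=10
Step 23: PC=10 exec 'HALT'. After: A=3 B=1 C=3 D=6 ZF=0 PC=10 HALTED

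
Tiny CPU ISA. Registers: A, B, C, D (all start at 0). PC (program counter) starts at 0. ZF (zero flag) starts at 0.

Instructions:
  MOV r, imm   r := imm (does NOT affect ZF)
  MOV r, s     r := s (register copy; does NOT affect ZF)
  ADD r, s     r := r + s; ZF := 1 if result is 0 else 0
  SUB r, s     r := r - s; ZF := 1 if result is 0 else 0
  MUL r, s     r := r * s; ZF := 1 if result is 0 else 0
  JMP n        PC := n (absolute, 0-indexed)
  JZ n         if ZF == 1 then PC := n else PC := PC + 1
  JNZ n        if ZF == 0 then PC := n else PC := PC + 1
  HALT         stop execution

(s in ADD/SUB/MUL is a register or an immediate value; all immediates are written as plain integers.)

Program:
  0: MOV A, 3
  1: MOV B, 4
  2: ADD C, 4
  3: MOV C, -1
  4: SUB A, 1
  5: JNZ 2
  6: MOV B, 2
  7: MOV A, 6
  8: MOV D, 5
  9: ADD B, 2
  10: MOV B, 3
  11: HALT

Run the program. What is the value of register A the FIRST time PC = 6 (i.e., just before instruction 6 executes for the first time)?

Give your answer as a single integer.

Step 1: PC=0 exec 'MOV A, 3'. After: A=3 B=0 C=0 D=0 ZF=0 PC=1
Step 2: PC=1 exec 'MOV B, 4'. After: A=3 B=4 C=0 D=0 ZF=0 PC=2
Step 3: PC=2 exec 'ADD C, 4'. After: A=3 B=4 C=4 D=0 ZF=0 PC=3
Step 4: PC=3 exec 'MOV C, -1'. After: A=3 B=4 C=-1 D=0 ZF=0 PC=4
Step 5: PC=4 exec 'SUB A, 1'. After: A=2 B=4 C=-1 D=0 ZF=0 PC=5
Step 6: PC=5 exec 'JNZ 2'. After: A=2 B=4 C=-1 D=0 ZF=0 PC=2
Step 7: PC=2 exec 'ADD C, 4'. After: A=2 B=4 C=3 D=0 ZF=0 PC=3
Step 8: PC=3 exec 'MOV C, -1'. After: A=2 B=4 C=-1 D=0 ZF=0 PC=4
Step 9: PC=4 exec 'SUB A, 1'. After: A=1 B=4 C=-1 D=0 ZF=0 PC=5
Step 10: PC=5 exec 'JNZ 2'. After: A=1 B=4 C=-1 D=0 ZF=0 PC=2
Step 11: PC=2 exec 'ADD C, 4'. After: A=1 B=4 C=3 D=0 ZF=0 PC=3
Step 12: PC=3 exec 'MOV C, -1'. After: A=1 B=4 C=-1 D=0 ZF=0 PC=4
Step 13: PC=4 exec 'SUB A, 1'. After: A=0 B=4 C=-1 D=0 ZF=1 PC=5
Step 14: PC=5 exec 'JNZ 2'. After: A=0 B=4 C=-1 D=0 ZF=1 PC=6
First time PC=6: A=0

0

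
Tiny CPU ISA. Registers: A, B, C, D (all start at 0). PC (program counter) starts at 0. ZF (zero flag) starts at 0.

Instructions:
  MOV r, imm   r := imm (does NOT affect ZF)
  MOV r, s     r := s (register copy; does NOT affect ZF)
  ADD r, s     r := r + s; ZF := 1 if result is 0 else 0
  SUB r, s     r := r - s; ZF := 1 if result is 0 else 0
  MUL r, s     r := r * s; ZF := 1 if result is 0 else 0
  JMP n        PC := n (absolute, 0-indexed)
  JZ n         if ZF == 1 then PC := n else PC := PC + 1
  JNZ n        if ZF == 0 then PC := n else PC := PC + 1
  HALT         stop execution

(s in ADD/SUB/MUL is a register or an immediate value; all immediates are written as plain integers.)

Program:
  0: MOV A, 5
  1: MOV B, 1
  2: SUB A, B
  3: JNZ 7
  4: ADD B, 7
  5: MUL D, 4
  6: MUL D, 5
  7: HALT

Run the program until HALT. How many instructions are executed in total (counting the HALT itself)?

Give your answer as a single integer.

Step 1: PC=0 exec 'MOV A, 5'. After: A=5 B=0 C=0 D=0 ZF=0 PC=1
Step 2: PC=1 exec 'MOV B, 1'. After: A=5 B=1 C=0 D=0 ZF=0 PC=2
Step 3: PC=2 exec 'SUB A, B'. After: A=4 B=1 C=0 D=0 ZF=0 PC=3
Step 4: PC=3 exec 'JNZ 7'. After: A=4 B=1 C=0 D=0 ZF=0 PC=7
Step 5: PC=7 exec 'HALT'. After: A=4 B=1 C=0 D=0 ZF=0 PC=7 HALTED
Total instructions executed: 5

Answer: 5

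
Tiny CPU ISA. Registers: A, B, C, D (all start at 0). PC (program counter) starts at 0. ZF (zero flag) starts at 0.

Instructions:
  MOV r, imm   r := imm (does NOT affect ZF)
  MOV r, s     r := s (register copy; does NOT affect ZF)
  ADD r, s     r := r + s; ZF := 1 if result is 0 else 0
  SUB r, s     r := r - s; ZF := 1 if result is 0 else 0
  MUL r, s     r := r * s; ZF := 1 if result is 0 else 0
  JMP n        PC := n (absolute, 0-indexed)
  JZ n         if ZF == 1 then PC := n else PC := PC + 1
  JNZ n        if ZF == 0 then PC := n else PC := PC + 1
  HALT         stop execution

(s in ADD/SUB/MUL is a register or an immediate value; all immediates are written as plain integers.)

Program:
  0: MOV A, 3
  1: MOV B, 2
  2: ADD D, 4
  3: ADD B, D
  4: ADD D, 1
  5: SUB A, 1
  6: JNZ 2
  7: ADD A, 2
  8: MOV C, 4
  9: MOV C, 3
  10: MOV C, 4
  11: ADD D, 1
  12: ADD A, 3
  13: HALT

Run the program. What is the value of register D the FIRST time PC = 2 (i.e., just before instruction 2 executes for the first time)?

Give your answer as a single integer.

Step 1: PC=0 exec 'MOV A, 3'. After: A=3 B=0 C=0 D=0 ZF=0 PC=1
Step 2: PC=1 exec 'MOV B, 2'. After: A=3 B=2 C=0 D=0 ZF=0 PC=2
First time PC=2: D=0

0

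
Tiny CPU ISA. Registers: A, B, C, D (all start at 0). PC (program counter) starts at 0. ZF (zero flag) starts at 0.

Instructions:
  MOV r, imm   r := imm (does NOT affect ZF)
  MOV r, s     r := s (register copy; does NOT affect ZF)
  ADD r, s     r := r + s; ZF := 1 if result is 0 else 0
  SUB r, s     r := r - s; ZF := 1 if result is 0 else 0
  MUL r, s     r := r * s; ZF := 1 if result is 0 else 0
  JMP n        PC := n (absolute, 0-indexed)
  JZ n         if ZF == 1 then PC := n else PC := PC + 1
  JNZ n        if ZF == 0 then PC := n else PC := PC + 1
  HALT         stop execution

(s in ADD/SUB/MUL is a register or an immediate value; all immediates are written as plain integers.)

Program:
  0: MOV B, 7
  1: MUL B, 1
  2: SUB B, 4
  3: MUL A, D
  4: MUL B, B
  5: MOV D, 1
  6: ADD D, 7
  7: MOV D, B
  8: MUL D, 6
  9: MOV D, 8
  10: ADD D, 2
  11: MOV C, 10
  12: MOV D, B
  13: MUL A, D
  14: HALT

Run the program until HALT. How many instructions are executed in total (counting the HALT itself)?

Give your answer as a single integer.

Answer: 15

Derivation:
Step 1: PC=0 exec 'MOV B, 7'. After: A=0 B=7 C=0 D=0 ZF=0 PC=1
Step 2: PC=1 exec 'MUL B, 1'. After: A=0 B=7 C=0 D=0 ZF=0 PC=2
Step 3: PC=2 exec 'SUB B, 4'. After: A=0 B=3 C=0 D=0 ZF=0 PC=3
Step 4: PC=3 exec 'MUL A, D'. After: A=0 B=3 C=0 D=0 ZF=1 PC=4
Step 5: PC=4 exec 'MUL B, B'. After: A=0 B=9 C=0 D=0 ZF=0 PC=5
Step 6: PC=5 exec 'MOV D, 1'. After: A=0 B=9 C=0 D=1 ZF=0 PC=6
Step 7: PC=6 exec 'ADD D, 7'. After: A=0 B=9 C=0 D=8 ZF=0 PC=7
Step 8: PC=7 exec 'MOV D, B'. After: A=0 B=9 C=0 D=9 ZF=0 PC=8
Step 9: PC=8 exec 'MUL D, 6'. After: A=0 B=9 C=0 D=54 ZF=0 PC=9
Step 10: PC=9 exec 'MOV D, 8'. After: A=0 B=9 C=0 D=8 ZF=0 PC=10
Step 11: PC=10 exec 'ADD D, 2'. After: A=0 B=9 C=0 D=10 ZF=0 PC=11
Step 12: PC=11 exec 'MOV C, 10'. After: A=0 B=9 C=10 D=10 ZF=0 PC=12
Step 13: PC=12 exec 'MOV D, B'. After: A=0 B=9 C=10 D=9 ZF=0 PC=13
Step 14: PC=13 exec 'MUL A, D'. After: A=0 B=9 C=10 D=9 ZF=1 PC=14
Step 15: PC=14 exec 'HALT'. After: A=0 B=9 C=10 D=9 ZF=1 PC=14 HALTED
Total instructions executed: 15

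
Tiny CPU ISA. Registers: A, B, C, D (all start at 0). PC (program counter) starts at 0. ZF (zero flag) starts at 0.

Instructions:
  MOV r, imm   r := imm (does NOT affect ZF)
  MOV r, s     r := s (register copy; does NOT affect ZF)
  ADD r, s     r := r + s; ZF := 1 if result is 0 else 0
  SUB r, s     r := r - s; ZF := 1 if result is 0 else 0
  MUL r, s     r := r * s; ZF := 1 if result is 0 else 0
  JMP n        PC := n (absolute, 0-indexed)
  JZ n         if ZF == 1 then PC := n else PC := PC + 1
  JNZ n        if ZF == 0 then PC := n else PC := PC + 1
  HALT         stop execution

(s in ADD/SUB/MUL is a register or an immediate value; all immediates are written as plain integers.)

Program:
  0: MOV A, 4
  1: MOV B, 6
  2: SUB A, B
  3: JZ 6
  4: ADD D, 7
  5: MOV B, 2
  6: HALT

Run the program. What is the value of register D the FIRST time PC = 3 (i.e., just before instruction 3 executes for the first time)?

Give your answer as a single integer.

Step 1: PC=0 exec 'MOV A, 4'. After: A=4 B=0 C=0 D=0 ZF=0 PC=1
Step 2: PC=1 exec 'MOV B, 6'. After: A=4 B=6 C=0 D=0 ZF=0 PC=2
Step 3: PC=2 exec 'SUB A, B'. After: A=-2 B=6 C=0 D=0 ZF=0 PC=3
First time PC=3: D=0

0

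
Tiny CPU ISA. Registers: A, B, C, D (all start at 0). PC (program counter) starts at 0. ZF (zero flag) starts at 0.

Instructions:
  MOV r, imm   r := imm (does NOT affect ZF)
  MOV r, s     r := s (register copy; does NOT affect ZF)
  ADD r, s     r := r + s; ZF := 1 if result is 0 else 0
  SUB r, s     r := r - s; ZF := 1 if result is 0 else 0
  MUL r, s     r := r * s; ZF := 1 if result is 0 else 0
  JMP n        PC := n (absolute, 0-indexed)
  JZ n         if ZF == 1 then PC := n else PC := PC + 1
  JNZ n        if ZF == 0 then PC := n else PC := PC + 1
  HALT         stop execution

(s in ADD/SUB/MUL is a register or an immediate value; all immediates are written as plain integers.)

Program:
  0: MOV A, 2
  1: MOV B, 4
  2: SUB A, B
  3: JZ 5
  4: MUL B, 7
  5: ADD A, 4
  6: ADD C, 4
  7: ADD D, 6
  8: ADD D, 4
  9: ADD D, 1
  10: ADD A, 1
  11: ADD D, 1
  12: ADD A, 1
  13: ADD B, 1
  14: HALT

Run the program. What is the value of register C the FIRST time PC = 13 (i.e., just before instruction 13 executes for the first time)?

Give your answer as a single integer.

Step 1: PC=0 exec 'MOV A, 2'. After: A=2 B=0 C=0 D=0 ZF=0 PC=1
Step 2: PC=1 exec 'MOV B, 4'. After: A=2 B=4 C=0 D=0 ZF=0 PC=2
Step 3: PC=2 exec 'SUB A, B'. After: A=-2 B=4 C=0 D=0 ZF=0 PC=3
Step 4: PC=3 exec 'JZ 5'. After: A=-2 B=4 C=0 D=0 ZF=0 PC=4
Step 5: PC=4 exec 'MUL B, 7'. After: A=-2 B=28 C=0 D=0 ZF=0 PC=5
Step 6: PC=5 exec 'ADD A, 4'. After: A=2 B=28 C=0 D=0 ZF=0 PC=6
Step 7: PC=6 exec 'ADD C, 4'. After: A=2 B=28 C=4 D=0 ZF=0 PC=7
Step 8: PC=7 exec 'ADD D, 6'. After: A=2 B=28 C=4 D=6 ZF=0 PC=8
Step 9: PC=8 exec 'ADD D, 4'. After: A=2 B=28 C=4 D=10 ZF=0 PC=9
Step 10: PC=9 exec 'ADD D, 1'. After: A=2 B=28 C=4 D=11 ZF=0 PC=10
Step 11: PC=10 exec 'ADD A, 1'. After: A=3 B=28 C=4 D=11 ZF=0 PC=11
Step 12: PC=11 exec 'ADD D, 1'. After: A=3 B=28 C=4 D=12 ZF=0 PC=12
Step 13: PC=12 exec 'ADD A, 1'. After: A=4 B=28 C=4 D=12 ZF=0 PC=13
First time PC=13: C=4

4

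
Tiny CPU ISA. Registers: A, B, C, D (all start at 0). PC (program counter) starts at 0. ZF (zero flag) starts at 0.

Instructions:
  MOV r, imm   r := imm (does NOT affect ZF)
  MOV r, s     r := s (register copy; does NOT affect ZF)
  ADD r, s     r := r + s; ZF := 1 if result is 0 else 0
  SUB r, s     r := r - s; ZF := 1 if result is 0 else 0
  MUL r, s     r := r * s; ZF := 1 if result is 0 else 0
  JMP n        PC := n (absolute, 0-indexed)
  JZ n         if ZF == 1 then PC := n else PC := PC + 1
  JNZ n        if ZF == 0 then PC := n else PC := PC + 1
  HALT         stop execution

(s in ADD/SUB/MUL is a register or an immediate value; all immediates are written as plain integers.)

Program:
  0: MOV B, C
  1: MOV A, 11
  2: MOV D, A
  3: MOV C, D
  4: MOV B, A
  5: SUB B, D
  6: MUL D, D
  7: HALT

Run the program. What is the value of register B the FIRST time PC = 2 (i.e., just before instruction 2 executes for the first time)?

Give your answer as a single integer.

Step 1: PC=0 exec 'MOV B, C'. After: A=0 B=0 C=0 D=0 ZF=0 PC=1
Step 2: PC=1 exec 'MOV A, 11'. After: A=11 B=0 C=0 D=0 ZF=0 PC=2
First time PC=2: B=0

0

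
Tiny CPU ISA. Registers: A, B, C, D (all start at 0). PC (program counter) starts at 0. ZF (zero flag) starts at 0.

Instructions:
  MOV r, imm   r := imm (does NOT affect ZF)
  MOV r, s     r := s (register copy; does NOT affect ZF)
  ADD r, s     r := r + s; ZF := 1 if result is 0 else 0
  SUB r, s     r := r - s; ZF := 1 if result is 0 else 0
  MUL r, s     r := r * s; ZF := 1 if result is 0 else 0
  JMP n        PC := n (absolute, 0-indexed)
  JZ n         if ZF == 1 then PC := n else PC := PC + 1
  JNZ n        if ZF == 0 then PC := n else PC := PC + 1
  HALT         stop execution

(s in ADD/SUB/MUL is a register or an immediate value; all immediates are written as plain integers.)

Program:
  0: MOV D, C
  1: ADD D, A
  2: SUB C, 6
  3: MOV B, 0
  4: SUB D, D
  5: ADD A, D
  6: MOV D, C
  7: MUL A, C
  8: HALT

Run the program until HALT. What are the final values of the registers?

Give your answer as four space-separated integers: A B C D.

Step 1: PC=0 exec 'MOV D, C'. After: A=0 B=0 C=0 D=0 ZF=0 PC=1
Step 2: PC=1 exec 'ADD D, A'. After: A=0 B=0 C=0 D=0 ZF=1 PC=2
Step 3: PC=2 exec 'SUB C, 6'. After: A=0 B=0 C=-6 D=0 ZF=0 PC=3
Step 4: PC=3 exec 'MOV B, 0'. After: A=0 B=0 C=-6 D=0 ZF=0 PC=4
Step 5: PC=4 exec 'SUB D, D'. After: A=0 B=0 C=-6 D=0 ZF=1 PC=5
Step 6: PC=5 exec 'ADD A, D'. After: A=0 B=0 C=-6 D=0 ZF=1 PC=6
Step 7: PC=6 exec 'MOV D, C'. After: A=0 B=0 C=-6 D=-6 ZF=1 PC=7
Step 8: PC=7 exec 'MUL A, C'. After: A=0 B=0 C=-6 D=-6 ZF=1 PC=8
Step 9: PC=8 exec 'HALT'. After: A=0 B=0 C=-6 D=-6 ZF=1 PC=8 HALTED

Answer: 0 0 -6 -6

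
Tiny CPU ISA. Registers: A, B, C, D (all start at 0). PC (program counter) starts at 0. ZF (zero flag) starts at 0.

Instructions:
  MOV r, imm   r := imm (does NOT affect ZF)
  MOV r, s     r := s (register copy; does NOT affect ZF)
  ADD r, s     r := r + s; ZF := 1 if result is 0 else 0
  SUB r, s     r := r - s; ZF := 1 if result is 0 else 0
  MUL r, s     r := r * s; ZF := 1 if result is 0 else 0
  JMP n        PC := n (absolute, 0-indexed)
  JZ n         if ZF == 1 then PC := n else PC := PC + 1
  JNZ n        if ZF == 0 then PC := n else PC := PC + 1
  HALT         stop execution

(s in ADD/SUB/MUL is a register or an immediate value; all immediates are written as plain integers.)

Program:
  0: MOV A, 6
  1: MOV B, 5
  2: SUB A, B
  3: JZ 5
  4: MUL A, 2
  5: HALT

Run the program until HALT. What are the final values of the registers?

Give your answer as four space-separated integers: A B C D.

Answer: 2 5 0 0

Derivation:
Step 1: PC=0 exec 'MOV A, 6'. After: A=6 B=0 C=0 D=0 ZF=0 PC=1
Step 2: PC=1 exec 'MOV B, 5'. After: A=6 B=5 C=0 D=0 ZF=0 PC=2
Step 3: PC=2 exec 'SUB A, B'. After: A=1 B=5 C=0 D=0 ZF=0 PC=3
Step 4: PC=3 exec 'JZ 5'. After: A=1 B=5 C=0 D=0 ZF=0 PC=4
Step 5: PC=4 exec 'MUL A, 2'. After: A=2 B=5 C=0 D=0 ZF=0 PC=5
Step 6: PC=5 exec 'HALT'. After: A=2 B=5 C=0 D=0 ZF=0 PC=5 HALTED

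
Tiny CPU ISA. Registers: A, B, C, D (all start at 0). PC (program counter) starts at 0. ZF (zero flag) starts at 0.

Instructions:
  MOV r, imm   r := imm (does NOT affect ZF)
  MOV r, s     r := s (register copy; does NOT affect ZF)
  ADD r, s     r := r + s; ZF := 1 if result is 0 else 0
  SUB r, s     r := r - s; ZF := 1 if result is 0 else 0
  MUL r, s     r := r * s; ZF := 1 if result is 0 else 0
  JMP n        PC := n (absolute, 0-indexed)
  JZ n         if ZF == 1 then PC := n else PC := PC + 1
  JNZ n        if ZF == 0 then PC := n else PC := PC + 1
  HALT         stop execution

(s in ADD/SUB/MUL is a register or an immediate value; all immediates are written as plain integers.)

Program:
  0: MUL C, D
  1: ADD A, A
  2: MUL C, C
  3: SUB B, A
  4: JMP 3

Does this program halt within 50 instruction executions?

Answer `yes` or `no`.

Step 1: PC=0 exec 'MUL C, D'. After: A=0 B=0 C=0 D=0 ZF=1 PC=1
Step 2: PC=1 exec 'ADD A, A'. After: A=0 B=0 C=0 D=0 ZF=1 PC=2
Step 3: PC=2 exec 'MUL C, C'. After: A=0 B=0 C=0 D=0 ZF=1 PC=3
Step 4: PC=3 exec 'SUB B, A'. After: A=0 B=0 C=0 D=0 ZF=1 PC=4
Step 5: PC=4 exec 'JMP 3'. After: A=0 B=0 C=0 D=0 ZF=1 PC=3
State after step 5 equals state after step 3: the program is in a cycle of length 2 and will never halt.

Answer: no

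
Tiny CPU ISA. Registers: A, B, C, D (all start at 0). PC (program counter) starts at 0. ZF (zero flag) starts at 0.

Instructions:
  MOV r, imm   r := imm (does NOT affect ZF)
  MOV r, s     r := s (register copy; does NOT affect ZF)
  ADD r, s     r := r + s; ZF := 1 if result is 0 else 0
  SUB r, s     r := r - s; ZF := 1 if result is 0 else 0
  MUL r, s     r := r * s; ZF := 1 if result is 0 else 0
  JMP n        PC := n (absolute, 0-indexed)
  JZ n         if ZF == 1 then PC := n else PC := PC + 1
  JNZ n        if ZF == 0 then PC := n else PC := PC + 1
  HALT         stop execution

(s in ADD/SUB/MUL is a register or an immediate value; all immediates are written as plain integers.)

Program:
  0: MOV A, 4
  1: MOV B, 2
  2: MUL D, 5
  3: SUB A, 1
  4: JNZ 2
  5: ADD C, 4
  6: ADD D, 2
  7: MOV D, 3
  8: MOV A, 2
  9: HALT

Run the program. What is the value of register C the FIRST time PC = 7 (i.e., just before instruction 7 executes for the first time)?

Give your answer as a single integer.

Step 1: PC=0 exec 'MOV A, 4'. After: A=4 B=0 C=0 D=0 ZF=0 PC=1
Step 2: PC=1 exec 'MOV B, 2'. After: A=4 B=2 C=0 D=0 ZF=0 PC=2
Step 3: PC=2 exec 'MUL D, 5'. After: A=4 B=2 C=0 D=0 ZF=1 PC=3
Step 4: PC=3 exec 'SUB A, 1'. After: A=3 B=2 C=0 D=0 ZF=0 PC=4
Step 5: PC=4 exec 'JNZ 2'. After: A=3 B=2 C=0 D=0 ZF=0 PC=2
Step 6: PC=2 exec 'MUL D, 5'. After: A=3 B=2 C=0 D=0 ZF=1 PC=3
Step 7: PC=3 exec 'SUB A, 1'. After: A=2 B=2 C=0 D=0 ZF=0 PC=4
Step 8: PC=4 exec 'JNZ 2'. After: A=2 B=2 C=0 D=0 ZF=0 PC=2
Step 9: PC=2 exec 'MUL D, 5'. After: A=2 B=2 C=0 D=0 ZF=1 PC=3
Step 10: PC=3 exec 'SUB A, 1'. After: A=1 B=2 C=0 D=0 ZF=0 PC=4
Step 11: PC=4 exec 'JNZ 2'. After: A=1 B=2 C=0 D=0 ZF=0 PC=2
Step 12: PC=2 exec 'MUL D, 5'. After: A=1 B=2 C=0 D=0 ZF=1 PC=3
Step 13: PC=3 exec 'SUB A, 1'. After: A=0 B=2 C=0 D=0 ZF=1 PC=4
Step 14: PC=4 exec 'JNZ 2'. After: A=0 B=2 C=0 D=0 ZF=1 PC=5
Step 15: PC=5 exec 'ADD C, 4'. After: A=0 B=2 C=4 D=0 ZF=0 PC=6
Step 16: PC=6 exec 'ADD D, 2'. After: A=0 B=2 C=4 D=2 ZF=0 PC=7
First time PC=7: C=4

4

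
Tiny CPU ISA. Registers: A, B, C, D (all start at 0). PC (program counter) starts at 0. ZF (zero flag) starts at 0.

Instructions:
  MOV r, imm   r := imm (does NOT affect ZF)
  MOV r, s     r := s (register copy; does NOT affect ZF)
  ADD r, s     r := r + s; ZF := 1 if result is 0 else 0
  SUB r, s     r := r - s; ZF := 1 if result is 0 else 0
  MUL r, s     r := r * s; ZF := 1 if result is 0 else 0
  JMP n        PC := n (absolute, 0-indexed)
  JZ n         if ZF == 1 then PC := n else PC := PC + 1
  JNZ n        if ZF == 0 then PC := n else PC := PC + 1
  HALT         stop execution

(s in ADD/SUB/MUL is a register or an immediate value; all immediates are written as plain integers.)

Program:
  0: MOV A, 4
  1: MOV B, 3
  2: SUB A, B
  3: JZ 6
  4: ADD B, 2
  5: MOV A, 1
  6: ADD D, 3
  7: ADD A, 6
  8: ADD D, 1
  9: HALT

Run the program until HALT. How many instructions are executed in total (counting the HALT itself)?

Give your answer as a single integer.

Answer: 10

Derivation:
Step 1: PC=0 exec 'MOV A, 4'. After: A=4 B=0 C=0 D=0 ZF=0 PC=1
Step 2: PC=1 exec 'MOV B, 3'. After: A=4 B=3 C=0 D=0 ZF=0 PC=2
Step 3: PC=2 exec 'SUB A, B'. After: A=1 B=3 C=0 D=0 ZF=0 PC=3
Step 4: PC=3 exec 'JZ 6'. After: A=1 B=3 C=0 D=0 ZF=0 PC=4
Step 5: PC=4 exec 'ADD B, 2'. After: A=1 B=5 C=0 D=0 ZF=0 PC=5
Step 6: PC=5 exec 'MOV A, 1'. After: A=1 B=5 C=0 D=0 ZF=0 PC=6
Step 7: PC=6 exec 'ADD D, 3'. After: A=1 B=5 C=0 D=3 ZF=0 PC=7
Step 8: PC=7 exec 'ADD A, 6'. After: A=7 B=5 C=0 D=3 ZF=0 PC=8
Step 9: PC=8 exec 'ADD D, 1'. After: A=7 B=5 C=0 D=4 ZF=0 PC=9
Step 10: PC=9 exec 'HALT'. After: A=7 B=5 C=0 D=4 ZF=0 PC=9 HALTED
Total instructions executed: 10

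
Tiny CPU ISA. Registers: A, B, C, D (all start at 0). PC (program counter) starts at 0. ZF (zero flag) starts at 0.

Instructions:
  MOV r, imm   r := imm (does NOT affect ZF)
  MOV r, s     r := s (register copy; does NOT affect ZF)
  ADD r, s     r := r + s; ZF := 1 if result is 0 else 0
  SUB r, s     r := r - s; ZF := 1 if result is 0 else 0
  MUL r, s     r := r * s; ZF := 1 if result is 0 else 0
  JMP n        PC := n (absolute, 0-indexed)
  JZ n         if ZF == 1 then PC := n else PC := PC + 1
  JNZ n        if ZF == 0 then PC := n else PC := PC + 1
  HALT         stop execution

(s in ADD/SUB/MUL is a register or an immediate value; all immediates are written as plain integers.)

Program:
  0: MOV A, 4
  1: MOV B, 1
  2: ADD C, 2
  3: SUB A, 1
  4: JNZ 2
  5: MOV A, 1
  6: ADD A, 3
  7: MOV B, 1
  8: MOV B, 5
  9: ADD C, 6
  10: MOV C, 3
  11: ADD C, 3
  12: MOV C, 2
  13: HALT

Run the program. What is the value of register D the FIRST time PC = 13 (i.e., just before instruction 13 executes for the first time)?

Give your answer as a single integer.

Step 1: PC=0 exec 'MOV A, 4'. After: A=4 B=0 C=0 D=0 ZF=0 PC=1
Step 2: PC=1 exec 'MOV B, 1'. After: A=4 B=1 C=0 D=0 ZF=0 PC=2
Step 3: PC=2 exec 'ADD C, 2'. After: A=4 B=1 C=2 D=0 ZF=0 PC=3
Step 4: PC=3 exec 'SUB A, 1'. After: A=3 B=1 C=2 D=0 ZF=0 PC=4
Step 5: PC=4 exec 'JNZ 2'. After: A=3 B=1 C=2 D=0 ZF=0 PC=2
Step 6: PC=2 exec 'ADD C, 2'. After: A=3 B=1 C=4 D=0 ZF=0 PC=3
Step 7: PC=3 exec 'SUB A, 1'. After: A=2 B=1 C=4 D=0 ZF=0 PC=4
Step 8: PC=4 exec 'JNZ 2'. After: A=2 B=1 C=4 D=0 ZF=0 PC=2
Step 9: PC=2 exec 'ADD C, 2'. After: A=2 B=1 C=6 D=0 ZF=0 PC=3
Step 10: PC=3 exec 'SUB A, 1'. After: A=1 B=1 C=6 D=0 ZF=0 PC=4
Step 11: PC=4 exec 'JNZ 2'. After: A=1 B=1 C=6 D=0 ZF=0 PC=2
Step 12: PC=2 exec 'ADD C, 2'. After: A=1 B=1 C=8 D=0 ZF=0 PC=3
Step 13: PC=3 exec 'SUB A, 1'. After: A=0 B=1 C=8 D=0 ZF=1 PC=4
Step 14: PC=4 exec 'JNZ 2'. After: A=0 B=1 C=8 D=0 ZF=1 PC=5
Step 15: PC=5 exec 'MOV A, 1'. After: A=1 B=1 C=8 D=0 ZF=1 PC=6
Step 16: PC=6 exec 'ADD A, 3'. After: A=4 B=1 C=8 D=0 ZF=0 PC=7
Step 17: PC=7 exec 'MOV B, 1'. After: A=4 B=1 C=8 D=0 ZF=0 PC=8
Step 18: PC=8 exec 'MOV B, 5'. After: A=4 B=5 C=8 D=0 ZF=0 PC=9
Step 19: PC=9 exec 'ADD C, 6'. After: A=4 B=5 C=14 D=0 ZF=0 PC=10
Step 20: PC=10 exec 'MOV C, 3'. After: A=4 B=5 C=3 D=0 ZF=0 PC=11
Step 21: PC=11 exec 'ADD C, 3'. After: A=4 B=5 C=6 D=0 ZF=0 PC=12
Step 22: PC=12 exec 'MOV C, 2'. After: A=4 B=5 C=2 D=0 ZF=0 PC=13
First time PC=13: D=0

0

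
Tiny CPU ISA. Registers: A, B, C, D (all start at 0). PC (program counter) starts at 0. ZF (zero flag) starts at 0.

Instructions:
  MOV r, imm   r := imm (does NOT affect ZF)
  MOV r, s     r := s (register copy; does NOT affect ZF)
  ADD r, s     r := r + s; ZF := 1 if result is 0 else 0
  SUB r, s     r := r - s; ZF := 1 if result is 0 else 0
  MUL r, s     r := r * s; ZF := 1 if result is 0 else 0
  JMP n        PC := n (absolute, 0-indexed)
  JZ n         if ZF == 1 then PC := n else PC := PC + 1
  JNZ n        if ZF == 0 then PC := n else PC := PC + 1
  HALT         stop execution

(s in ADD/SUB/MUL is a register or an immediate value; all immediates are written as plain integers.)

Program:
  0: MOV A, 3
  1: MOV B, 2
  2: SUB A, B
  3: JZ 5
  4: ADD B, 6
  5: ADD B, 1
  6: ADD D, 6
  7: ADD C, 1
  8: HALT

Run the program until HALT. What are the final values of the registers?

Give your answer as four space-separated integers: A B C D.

Answer: 1 9 1 6

Derivation:
Step 1: PC=0 exec 'MOV A, 3'. After: A=3 B=0 C=0 D=0 ZF=0 PC=1
Step 2: PC=1 exec 'MOV B, 2'. After: A=3 B=2 C=0 D=0 ZF=0 PC=2
Step 3: PC=2 exec 'SUB A, B'. After: A=1 B=2 C=0 D=0 ZF=0 PC=3
Step 4: PC=3 exec 'JZ 5'. After: A=1 B=2 C=0 D=0 ZF=0 PC=4
Step 5: PC=4 exec 'ADD B, 6'. After: A=1 B=8 C=0 D=0 ZF=0 PC=5
Step 6: PC=5 exec 'ADD B, 1'. After: A=1 B=9 C=0 D=0 ZF=0 PC=6
Step 7: PC=6 exec 'ADD D, 6'. After: A=1 B=9 C=0 D=6 ZF=0 PC=7
Step 8: PC=7 exec 'ADD C, 1'. After: A=1 B=9 C=1 D=6 ZF=0 PC=8
Step 9: PC=8 exec 'HALT'. After: A=1 B=9 C=1 D=6 ZF=0 PC=8 HALTED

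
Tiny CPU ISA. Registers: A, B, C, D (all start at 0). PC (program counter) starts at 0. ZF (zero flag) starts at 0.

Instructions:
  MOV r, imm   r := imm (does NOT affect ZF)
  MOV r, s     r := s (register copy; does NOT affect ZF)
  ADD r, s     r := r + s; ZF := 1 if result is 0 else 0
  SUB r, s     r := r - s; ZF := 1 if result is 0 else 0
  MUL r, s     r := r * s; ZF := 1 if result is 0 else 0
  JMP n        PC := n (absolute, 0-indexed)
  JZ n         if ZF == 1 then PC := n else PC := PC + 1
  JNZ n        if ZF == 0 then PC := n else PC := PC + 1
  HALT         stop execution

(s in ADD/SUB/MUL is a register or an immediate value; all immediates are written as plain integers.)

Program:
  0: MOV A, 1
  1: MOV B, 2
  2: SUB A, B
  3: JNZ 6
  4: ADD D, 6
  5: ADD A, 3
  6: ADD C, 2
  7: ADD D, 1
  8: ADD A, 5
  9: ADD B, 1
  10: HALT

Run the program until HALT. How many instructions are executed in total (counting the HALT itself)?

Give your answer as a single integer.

Step 1: PC=0 exec 'MOV A, 1'. After: A=1 B=0 C=0 D=0 ZF=0 PC=1
Step 2: PC=1 exec 'MOV B, 2'. After: A=1 B=2 C=0 D=0 ZF=0 PC=2
Step 3: PC=2 exec 'SUB A, B'. After: A=-1 B=2 C=0 D=0 ZF=0 PC=3
Step 4: PC=3 exec 'JNZ 6'. After: A=-1 B=2 C=0 D=0 ZF=0 PC=6
Step 5: PC=6 exec 'ADD C, 2'. After: A=-1 B=2 C=2 D=0 ZF=0 PC=7
Step 6: PC=7 exec 'ADD D, 1'. After: A=-1 B=2 C=2 D=1 ZF=0 PC=8
Step 7: PC=8 exec 'ADD A, 5'. After: A=4 B=2 C=2 D=1 ZF=0 PC=9
Step 8: PC=9 exec 'ADD B, 1'. After: A=4 B=3 C=2 D=1 ZF=0 PC=10
Step 9: PC=10 exec 'HALT'. After: A=4 B=3 C=2 D=1 ZF=0 PC=10 HALTED
Total instructions executed: 9

Answer: 9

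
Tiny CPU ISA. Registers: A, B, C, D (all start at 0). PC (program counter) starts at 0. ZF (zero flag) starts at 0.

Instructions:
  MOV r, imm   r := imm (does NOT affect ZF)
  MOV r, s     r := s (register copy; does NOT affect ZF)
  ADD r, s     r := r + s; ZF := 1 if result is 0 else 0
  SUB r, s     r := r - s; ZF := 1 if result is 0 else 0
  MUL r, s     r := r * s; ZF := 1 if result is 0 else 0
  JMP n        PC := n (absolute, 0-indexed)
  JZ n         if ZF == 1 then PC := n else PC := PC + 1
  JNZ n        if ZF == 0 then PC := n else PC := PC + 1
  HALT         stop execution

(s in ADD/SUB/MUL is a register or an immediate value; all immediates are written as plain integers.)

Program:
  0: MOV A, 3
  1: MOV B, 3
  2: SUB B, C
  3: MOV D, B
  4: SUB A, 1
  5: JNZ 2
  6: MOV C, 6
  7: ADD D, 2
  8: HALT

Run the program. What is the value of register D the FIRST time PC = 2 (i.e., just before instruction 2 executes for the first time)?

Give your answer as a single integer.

Step 1: PC=0 exec 'MOV A, 3'. After: A=3 B=0 C=0 D=0 ZF=0 PC=1
Step 2: PC=1 exec 'MOV B, 3'. After: A=3 B=3 C=0 D=0 ZF=0 PC=2
First time PC=2: D=0

0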